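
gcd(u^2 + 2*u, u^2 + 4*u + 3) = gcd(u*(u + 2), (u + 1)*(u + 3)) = 1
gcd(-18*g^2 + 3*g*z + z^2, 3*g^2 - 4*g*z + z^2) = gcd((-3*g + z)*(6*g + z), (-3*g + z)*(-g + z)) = -3*g + z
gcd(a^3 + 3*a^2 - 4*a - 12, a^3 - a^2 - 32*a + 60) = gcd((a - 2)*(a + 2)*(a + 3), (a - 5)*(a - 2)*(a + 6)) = a - 2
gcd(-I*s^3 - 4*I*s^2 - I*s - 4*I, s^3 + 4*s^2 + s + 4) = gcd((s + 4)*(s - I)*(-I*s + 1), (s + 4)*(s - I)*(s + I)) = s^3 + 4*s^2 + s + 4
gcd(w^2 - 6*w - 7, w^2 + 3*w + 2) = w + 1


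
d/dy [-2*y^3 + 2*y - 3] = 2 - 6*y^2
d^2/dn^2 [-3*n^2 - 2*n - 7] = -6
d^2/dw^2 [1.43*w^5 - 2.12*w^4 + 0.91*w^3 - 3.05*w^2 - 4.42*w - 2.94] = 28.6*w^3 - 25.44*w^2 + 5.46*w - 6.1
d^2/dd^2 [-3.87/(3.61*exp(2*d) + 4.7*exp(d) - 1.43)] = (-3.87*(7.22*exp(d) + 4.7)*(14.44*exp(d) + 9.4)*exp(d) + (55.8828*exp(d) + 18.189)*(3.61*exp(2*d) + 4.7*exp(d) - 1.43))*exp(d)/(3.61*exp(2*d) + 4.7*exp(d) - 1.43)^3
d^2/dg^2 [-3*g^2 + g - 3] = -6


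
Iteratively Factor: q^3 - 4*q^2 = (q)*(q^2 - 4*q) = q^2*(q - 4)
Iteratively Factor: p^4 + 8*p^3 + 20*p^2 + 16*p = (p)*(p^3 + 8*p^2 + 20*p + 16) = p*(p + 2)*(p^2 + 6*p + 8) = p*(p + 2)*(p + 4)*(p + 2)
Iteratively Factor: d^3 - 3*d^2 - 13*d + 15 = (d - 5)*(d^2 + 2*d - 3) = (d - 5)*(d - 1)*(d + 3)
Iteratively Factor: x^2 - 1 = (x - 1)*(x + 1)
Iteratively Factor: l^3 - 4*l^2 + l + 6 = (l - 2)*(l^2 - 2*l - 3) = (l - 3)*(l - 2)*(l + 1)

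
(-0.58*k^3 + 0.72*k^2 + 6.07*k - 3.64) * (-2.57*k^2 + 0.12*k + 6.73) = 1.4906*k^5 - 1.92*k^4 - 19.4169*k^3 + 14.9288*k^2 + 40.4143*k - 24.4972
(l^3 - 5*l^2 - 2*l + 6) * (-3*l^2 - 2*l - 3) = -3*l^5 + 13*l^4 + 13*l^3 + l^2 - 6*l - 18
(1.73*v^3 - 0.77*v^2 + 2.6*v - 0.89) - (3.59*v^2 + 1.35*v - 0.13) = 1.73*v^3 - 4.36*v^2 + 1.25*v - 0.76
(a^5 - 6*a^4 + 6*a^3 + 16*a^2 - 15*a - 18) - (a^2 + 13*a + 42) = a^5 - 6*a^4 + 6*a^3 + 15*a^2 - 28*a - 60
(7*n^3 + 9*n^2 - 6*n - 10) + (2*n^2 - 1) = 7*n^3 + 11*n^2 - 6*n - 11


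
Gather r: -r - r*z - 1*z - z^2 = r*(-z - 1) - z^2 - z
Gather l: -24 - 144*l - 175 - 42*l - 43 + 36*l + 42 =-150*l - 200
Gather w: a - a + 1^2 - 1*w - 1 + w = 0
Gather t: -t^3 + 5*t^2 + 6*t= -t^3 + 5*t^2 + 6*t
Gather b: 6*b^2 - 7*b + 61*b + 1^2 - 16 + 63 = 6*b^2 + 54*b + 48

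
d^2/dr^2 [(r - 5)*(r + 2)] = 2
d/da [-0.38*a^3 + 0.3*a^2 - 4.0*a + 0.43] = -1.14*a^2 + 0.6*a - 4.0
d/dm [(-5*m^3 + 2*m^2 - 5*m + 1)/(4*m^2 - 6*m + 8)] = (-10*m^4 + 30*m^3 - 56*m^2 + 12*m - 17)/(2*(4*m^4 - 12*m^3 + 25*m^2 - 24*m + 16))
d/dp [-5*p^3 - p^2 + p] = -15*p^2 - 2*p + 1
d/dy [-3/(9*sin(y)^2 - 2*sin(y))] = 6*(9/tan(y) - cos(y)/sin(y)^2)/(9*sin(y) - 2)^2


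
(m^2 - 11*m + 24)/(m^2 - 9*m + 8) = (m - 3)/(m - 1)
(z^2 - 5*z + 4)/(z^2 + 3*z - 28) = (z - 1)/(z + 7)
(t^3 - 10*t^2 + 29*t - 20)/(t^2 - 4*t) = t - 6 + 5/t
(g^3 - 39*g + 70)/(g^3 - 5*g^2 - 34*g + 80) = (g^2 + 2*g - 35)/(g^2 - 3*g - 40)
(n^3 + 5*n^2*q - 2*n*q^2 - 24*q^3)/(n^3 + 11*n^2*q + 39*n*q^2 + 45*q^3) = (n^2 + 2*n*q - 8*q^2)/(n^2 + 8*n*q + 15*q^2)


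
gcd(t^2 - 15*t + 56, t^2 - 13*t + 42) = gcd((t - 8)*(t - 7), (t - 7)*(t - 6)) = t - 7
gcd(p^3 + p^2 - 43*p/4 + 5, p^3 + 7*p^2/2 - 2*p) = p^2 + 7*p/2 - 2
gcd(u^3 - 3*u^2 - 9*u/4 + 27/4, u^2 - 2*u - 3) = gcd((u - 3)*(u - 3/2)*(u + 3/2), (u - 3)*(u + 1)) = u - 3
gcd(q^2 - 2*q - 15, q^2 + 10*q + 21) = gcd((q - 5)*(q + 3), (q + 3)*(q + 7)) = q + 3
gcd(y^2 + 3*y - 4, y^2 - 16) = y + 4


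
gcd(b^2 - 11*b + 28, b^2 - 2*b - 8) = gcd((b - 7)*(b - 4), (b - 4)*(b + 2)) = b - 4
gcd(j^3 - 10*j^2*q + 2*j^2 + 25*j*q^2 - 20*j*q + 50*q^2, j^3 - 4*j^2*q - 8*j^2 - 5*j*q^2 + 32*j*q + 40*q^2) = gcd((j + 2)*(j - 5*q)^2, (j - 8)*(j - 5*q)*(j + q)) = -j + 5*q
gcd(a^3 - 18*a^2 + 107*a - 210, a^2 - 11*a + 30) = a^2 - 11*a + 30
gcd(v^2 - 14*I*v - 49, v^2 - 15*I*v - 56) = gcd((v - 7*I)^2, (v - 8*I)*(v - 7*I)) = v - 7*I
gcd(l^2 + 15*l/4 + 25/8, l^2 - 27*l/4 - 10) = l + 5/4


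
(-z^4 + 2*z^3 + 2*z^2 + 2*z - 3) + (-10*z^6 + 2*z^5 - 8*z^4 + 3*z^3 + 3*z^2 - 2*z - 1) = -10*z^6 + 2*z^5 - 9*z^4 + 5*z^3 + 5*z^2 - 4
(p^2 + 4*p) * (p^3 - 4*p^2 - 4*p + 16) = p^5 - 20*p^3 + 64*p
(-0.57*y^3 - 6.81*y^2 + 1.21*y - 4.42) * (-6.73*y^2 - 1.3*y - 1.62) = 3.8361*y^5 + 46.5723*y^4 + 1.6331*y^3 + 39.2058*y^2 + 3.7858*y + 7.1604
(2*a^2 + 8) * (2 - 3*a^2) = -6*a^4 - 20*a^2 + 16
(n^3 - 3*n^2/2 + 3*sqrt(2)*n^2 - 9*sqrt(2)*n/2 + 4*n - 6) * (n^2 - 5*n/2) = n^5 - 4*n^4 + 3*sqrt(2)*n^4 - 12*sqrt(2)*n^3 + 31*n^3/4 - 16*n^2 + 45*sqrt(2)*n^2/4 + 15*n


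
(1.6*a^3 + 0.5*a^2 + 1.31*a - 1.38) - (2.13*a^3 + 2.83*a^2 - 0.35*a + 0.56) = -0.53*a^3 - 2.33*a^2 + 1.66*a - 1.94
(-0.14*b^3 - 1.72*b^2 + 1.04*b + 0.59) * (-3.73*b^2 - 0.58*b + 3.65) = 0.5222*b^5 + 6.4968*b^4 - 3.3926*b^3 - 9.0819*b^2 + 3.4538*b + 2.1535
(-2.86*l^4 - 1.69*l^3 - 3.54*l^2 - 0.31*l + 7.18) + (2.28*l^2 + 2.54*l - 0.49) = -2.86*l^4 - 1.69*l^3 - 1.26*l^2 + 2.23*l + 6.69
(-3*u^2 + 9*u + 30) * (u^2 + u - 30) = -3*u^4 + 6*u^3 + 129*u^2 - 240*u - 900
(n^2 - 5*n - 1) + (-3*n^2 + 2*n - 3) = -2*n^2 - 3*n - 4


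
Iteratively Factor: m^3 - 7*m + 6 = (m + 3)*(m^2 - 3*m + 2) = (m - 2)*(m + 3)*(m - 1)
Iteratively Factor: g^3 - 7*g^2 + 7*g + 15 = (g - 3)*(g^2 - 4*g - 5) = (g - 3)*(g + 1)*(g - 5)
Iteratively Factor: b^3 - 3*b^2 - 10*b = (b + 2)*(b^2 - 5*b) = b*(b + 2)*(b - 5)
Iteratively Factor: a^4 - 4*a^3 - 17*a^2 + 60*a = (a)*(a^3 - 4*a^2 - 17*a + 60) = a*(a - 5)*(a^2 + a - 12) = a*(a - 5)*(a + 4)*(a - 3)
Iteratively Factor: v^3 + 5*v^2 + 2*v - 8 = (v + 4)*(v^2 + v - 2) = (v + 2)*(v + 4)*(v - 1)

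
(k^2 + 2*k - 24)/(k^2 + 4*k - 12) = (k - 4)/(k - 2)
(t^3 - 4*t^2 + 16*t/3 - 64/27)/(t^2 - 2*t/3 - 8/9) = (9*t^2 - 24*t + 16)/(3*(3*t + 2))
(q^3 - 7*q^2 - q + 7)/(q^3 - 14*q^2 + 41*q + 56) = (q - 1)/(q - 8)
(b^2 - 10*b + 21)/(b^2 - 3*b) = (b - 7)/b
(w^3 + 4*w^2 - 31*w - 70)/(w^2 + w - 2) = (w^2 + 2*w - 35)/(w - 1)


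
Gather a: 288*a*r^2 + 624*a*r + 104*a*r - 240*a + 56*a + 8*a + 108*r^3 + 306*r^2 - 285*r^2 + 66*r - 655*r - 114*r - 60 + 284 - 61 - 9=a*(288*r^2 + 728*r - 176) + 108*r^3 + 21*r^2 - 703*r + 154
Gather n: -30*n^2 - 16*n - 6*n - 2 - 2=-30*n^2 - 22*n - 4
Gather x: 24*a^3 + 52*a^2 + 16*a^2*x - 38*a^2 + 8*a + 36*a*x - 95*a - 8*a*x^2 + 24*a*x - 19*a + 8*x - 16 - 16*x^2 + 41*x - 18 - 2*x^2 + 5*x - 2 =24*a^3 + 14*a^2 - 106*a + x^2*(-8*a - 18) + x*(16*a^2 + 60*a + 54) - 36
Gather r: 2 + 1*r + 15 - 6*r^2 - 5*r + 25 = -6*r^2 - 4*r + 42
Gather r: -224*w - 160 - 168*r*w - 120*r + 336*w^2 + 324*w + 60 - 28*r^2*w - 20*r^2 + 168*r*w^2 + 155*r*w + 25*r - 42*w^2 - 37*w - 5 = r^2*(-28*w - 20) + r*(168*w^2 - 13*w - 95) + 294*w^2 + 63*w - 105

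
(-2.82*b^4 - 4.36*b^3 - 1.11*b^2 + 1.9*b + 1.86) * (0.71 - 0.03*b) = 0.0846*b^5 - 1.8714*b^4 - 3.0623*b^3 - 0.8451*b^2 + 1.2932*b + 1.3206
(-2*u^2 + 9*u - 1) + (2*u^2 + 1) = 9*u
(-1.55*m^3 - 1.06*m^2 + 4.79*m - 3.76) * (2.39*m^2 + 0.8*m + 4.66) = -3.7045*m^5 - 3.7734*m^4 + 3.3771*m^3 - 10.094*m^2 + 19.3134*m - 17.5216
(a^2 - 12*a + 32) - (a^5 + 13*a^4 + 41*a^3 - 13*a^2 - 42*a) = -a^5 - 13*a^4 - 41*a^3 + 14*a^2 + 30*a + 32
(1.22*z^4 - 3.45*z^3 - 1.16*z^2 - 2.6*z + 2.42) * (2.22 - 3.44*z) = -4.1968*z^5 + 14.5764*z^4 - 3.6686*z^3 + 6.3688*z^2 - 14.0968*z + 5.3724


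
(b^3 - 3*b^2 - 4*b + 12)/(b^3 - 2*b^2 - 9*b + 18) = (b + 2)/(b + 3)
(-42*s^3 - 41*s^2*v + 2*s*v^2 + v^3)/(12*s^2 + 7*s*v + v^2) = (-42*s^3 - 41*s^2*v + 2*s*v^2 + v^3)/(12*s^2 + 7*s*v + v^2)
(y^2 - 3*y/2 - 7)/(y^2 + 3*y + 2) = (y - 7/2)/(y + 1)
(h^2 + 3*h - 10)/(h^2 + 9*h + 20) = (h - 2)/(h + 4)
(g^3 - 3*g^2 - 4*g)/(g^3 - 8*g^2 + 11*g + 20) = g/(g - 5)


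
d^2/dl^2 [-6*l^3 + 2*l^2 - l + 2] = 4 - 36*l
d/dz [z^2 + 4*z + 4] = 2*z + 4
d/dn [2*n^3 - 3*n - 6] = 6*n^2 - 3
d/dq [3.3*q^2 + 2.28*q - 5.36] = 6.6*q + 2.28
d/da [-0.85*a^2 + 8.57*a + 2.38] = 8.57 - 1.7*a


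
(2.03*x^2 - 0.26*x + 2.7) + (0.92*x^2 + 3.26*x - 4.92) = 2.95*x^2 + 3.0*x - 2.22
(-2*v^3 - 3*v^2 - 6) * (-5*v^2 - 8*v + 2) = 10*v^5 + 31*v^4 + 20*v^3 + 24*v^2 + 48*v - 12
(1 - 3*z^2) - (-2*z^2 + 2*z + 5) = -z^2 - 2*z - 4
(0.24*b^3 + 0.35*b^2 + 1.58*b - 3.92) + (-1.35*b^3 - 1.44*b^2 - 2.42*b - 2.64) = -1.11*b^3 - 1.09*b^2 - 0.84*b - 6.56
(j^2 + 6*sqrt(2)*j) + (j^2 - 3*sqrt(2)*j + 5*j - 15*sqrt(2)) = 2*j^2 + 3*sqrt(2)*j + 5*j - 15*sqrt(2)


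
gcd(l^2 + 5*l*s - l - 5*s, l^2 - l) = l - 1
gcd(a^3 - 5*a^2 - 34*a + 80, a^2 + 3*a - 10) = a^2 + 3*a - 10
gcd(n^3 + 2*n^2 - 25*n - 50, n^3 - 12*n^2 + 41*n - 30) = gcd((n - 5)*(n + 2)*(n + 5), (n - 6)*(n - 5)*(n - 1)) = n - 5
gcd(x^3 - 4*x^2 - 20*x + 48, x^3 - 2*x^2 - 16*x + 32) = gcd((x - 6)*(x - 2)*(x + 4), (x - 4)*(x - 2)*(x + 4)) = x^2 + 2*x - 8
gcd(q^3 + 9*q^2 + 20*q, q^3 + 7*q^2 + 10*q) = q^2 + 5*q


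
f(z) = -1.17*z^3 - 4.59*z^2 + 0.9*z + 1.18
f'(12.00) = -614.70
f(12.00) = -2670.74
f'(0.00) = 0.90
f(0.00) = 1.18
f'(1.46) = -19.98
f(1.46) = -10.93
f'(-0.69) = 5.56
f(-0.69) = -1.24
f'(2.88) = -54.65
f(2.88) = -62.25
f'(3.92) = -89.02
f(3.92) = -136.30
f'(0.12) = -0.25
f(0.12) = 1.22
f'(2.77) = -51.46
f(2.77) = -56.41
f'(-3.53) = -10.43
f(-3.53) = -7.73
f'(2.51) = -44.26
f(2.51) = -43.98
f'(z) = -3.51*z^2 - 9.18*z + 0.9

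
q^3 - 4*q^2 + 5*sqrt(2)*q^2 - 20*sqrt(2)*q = q*(q - 4)*(q + 5*sqrt(2))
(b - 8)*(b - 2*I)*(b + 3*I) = b^3 - 8*b^2 + I*b^2 + 6*b - 8*I*b - 48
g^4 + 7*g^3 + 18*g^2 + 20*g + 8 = (g + 1)*(g + 2)^3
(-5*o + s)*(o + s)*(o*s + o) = -5*o^3*s - 5*o^3 - 4*o^2*s^2 - 4*o^2*s + o*s^3 + o*s^2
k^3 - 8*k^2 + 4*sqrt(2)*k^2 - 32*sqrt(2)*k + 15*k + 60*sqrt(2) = (k - 5)*(k - 3)*(k + 4*sqrt(2))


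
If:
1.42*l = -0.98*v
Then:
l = -0.690140845070423*v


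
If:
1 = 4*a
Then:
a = 1/4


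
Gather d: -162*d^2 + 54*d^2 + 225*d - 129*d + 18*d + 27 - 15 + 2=-108*d^2 + 114*d + 14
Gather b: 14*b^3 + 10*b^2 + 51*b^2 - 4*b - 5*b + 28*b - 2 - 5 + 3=14*b^3 + 61*b^2 + 19*b - 4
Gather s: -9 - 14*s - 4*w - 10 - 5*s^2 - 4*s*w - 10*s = -5*s^2 + s*(-4*w - 24) - 4*w - 19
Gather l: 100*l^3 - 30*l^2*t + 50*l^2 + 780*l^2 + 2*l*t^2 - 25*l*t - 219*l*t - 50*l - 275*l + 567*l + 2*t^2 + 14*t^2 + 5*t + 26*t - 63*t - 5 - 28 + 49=100*l^3 + l^2*(830 - 30*t) + l*(2*t^2 - 244*t + 242) + 16*t^2 - 32*t + 16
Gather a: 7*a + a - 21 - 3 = 8*a - 24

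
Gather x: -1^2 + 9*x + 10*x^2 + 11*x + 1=10*x^2 + 20*x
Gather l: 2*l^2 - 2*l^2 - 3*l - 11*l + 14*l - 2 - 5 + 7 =0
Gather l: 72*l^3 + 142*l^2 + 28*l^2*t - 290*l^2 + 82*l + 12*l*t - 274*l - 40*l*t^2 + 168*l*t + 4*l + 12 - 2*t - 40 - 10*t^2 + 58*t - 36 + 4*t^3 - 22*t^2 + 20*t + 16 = 72*l^3 + l^2*(28*t - 148) + l*(-40*t^2 + 180*t - 188) + 4*t^3 - 32*t^2 + 76*t - 48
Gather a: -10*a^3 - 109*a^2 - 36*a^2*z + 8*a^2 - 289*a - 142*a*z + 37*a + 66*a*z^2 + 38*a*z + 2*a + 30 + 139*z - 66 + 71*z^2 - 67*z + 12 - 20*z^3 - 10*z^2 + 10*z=-10*a^3 + a^2*(-36*z - 101) + a*(66*z^2 - 104*z - 250) - 20*z^3 + 61*z^2 + 82*z - 24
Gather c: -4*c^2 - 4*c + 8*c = -4*c^2 + 4*c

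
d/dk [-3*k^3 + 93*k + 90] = 93 - 9*k^2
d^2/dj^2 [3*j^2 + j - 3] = 6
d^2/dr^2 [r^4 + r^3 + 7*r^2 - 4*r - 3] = 12*r^2 + 6*r + 14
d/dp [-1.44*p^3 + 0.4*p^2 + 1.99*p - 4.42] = -4.32*p^2 + 0.8*p + 1.99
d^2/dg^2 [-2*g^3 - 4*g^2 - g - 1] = -12*g - 8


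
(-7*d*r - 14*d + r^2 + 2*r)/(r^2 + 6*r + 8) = (-7*d + r)/(r + 4)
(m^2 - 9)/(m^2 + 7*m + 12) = (m - 3)/(m + 4)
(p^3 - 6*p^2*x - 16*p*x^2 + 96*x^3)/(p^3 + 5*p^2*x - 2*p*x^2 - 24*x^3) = (-p^2 + 10*p*x - 24*x^2)/(-p^2 - p*x + 6*x^2)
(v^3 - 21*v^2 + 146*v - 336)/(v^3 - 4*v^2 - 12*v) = (v^2 - 15*v + 56)/(v*(v + 2))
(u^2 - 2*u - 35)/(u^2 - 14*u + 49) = (u + 5)/(u - 7)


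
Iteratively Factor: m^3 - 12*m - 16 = (m + 2)*(m^2 - 2*m - 8) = (m - 4)*(m + 2)*(m + 2)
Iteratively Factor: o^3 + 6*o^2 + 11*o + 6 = (o + 3)*(o^2 + 3*o + 2) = (o + 1)*(o + 3)*(o + 2)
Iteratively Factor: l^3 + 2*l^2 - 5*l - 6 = (l - 2)*(l^2 + 4*l + 3) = (l - 2)*(l + 1)*(l + 3)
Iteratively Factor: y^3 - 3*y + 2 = (y + 2)*(y^2 - 2*y + 1) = (y - 1)*(y + 2)*(y - 1)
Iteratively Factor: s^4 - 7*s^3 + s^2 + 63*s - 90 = (s - 2)*(s^3 - 5*s^2 - 9*s + 45) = (s - 5)*(s - 2)*(s^2 - 9) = (s - 5)*(s - 2)*(s + 3)*(s - 3)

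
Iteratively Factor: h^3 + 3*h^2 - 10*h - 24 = (h - 3)*(h^2 + 6*h + 8) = (h - 3)*(h + 4)*(h + 2)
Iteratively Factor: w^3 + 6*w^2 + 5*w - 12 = (w + 3)*(w^2 + 3*w - 4) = (w + 3)*(w + 4)*(w - 1)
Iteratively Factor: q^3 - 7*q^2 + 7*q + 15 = (q - 3)*(q^2 - 4*q - 5) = (q - 5)*(q - 3)*(q + 1)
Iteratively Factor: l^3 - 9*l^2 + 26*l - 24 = (l - 4)*(l^2 - 5*l + 6) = (l - 4)*(l - 3)*(l - 2)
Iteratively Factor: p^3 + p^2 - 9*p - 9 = (p + 1)*(p^2 - 9) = (p + 1)*(p + 3)*(p - 3)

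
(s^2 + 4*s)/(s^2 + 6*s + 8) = s/(s + 2)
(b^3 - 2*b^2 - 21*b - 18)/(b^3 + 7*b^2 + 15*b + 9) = (b - 6)/(b + 3)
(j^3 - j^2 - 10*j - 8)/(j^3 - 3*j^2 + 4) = (j^2 - 2*j - 8)/(j^2 - 4*j + 4)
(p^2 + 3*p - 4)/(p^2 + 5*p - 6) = (p + 4)/(p + 6)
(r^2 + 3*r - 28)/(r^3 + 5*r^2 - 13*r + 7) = (r - 4)/(r^2 - 2*r + 1)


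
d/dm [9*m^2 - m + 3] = 18*m - 1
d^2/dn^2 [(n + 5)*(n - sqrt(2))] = 2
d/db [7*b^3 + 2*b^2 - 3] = b*(21*b + 4)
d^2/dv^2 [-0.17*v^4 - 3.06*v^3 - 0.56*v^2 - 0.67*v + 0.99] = -2.04*v^2 - 18.36*v - 1.12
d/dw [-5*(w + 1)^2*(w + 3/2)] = 5*(-3*w - 4)*(w + 1)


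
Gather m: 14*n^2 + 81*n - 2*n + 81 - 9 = 14*n^2 + 79*n + 72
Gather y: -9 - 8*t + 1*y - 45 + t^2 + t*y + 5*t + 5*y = t^2 - 3*t + y*(t + 6) - 54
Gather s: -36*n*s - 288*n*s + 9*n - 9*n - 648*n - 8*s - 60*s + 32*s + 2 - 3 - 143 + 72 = -648*n + s*(-324*n - 36) - 72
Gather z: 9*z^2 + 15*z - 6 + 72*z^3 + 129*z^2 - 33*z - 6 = 72*z^3 + 138*z^2 - 18*z - 12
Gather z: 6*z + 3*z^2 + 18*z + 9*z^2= 12*z^2 + 24*z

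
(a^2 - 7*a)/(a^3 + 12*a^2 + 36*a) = (a - 7)/(a^2 + 12*a + 36)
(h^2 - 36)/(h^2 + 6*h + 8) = (h^2 - 36)/(h^2 + 6*h + 8)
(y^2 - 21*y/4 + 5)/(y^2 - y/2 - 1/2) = (-4*y^2 + 21*y - 20)/(2*(-2*y^2 + y + 1))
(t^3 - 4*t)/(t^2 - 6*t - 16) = t*(t - 2)/(t - 8)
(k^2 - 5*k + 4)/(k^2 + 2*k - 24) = (k - 1)/(k + 6)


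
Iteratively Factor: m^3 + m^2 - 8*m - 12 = (m - 3)*(m^2 + 4*m + 4) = (m - 3)*(m + 2)*(m + 2)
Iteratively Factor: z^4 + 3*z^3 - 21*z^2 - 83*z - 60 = (z + 4)*(z^3 - z^2 - 17*z - 15) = (z - 5)*(z + 4)*(z^2 + 4*z + 3) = (z - 5)*(z + 3)*(z + 4)*(z + 1)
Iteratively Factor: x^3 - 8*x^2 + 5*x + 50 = (x + 2)*(x^2 - 10*x + 25) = (x - 5)*(x + 2)*(x - 5)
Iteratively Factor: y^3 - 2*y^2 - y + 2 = (y - 2)*(y^2 - 1) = (y - 2)*(y + 1)*(y - 1)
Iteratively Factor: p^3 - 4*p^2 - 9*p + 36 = (p - 3)*(p^2 - p - 12) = (p - 3)*(p + 3)*(p - 4)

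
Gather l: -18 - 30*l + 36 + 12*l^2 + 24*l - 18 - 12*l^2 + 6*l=0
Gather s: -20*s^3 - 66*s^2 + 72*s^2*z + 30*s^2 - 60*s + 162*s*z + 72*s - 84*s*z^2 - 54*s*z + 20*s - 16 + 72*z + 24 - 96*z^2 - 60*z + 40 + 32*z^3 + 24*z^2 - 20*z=-20*s^3 + s^2*(72*z - 36) + s*(-84*z^2 + 108*z + 32) + 32*z^3 - 72*z^2 - 8*z + 48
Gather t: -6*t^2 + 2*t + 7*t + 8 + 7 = -6*t^2 + 9*t + 15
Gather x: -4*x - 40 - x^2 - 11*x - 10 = -x^2 - 15*x - 50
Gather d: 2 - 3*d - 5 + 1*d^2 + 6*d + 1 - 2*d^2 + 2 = -d^2 + 3*d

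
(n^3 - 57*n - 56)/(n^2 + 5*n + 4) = (n^2 - n - 56)/(n + 4)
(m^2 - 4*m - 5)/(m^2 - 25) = (m + 1)/(m + 5)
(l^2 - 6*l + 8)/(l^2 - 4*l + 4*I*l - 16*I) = (l - 2)/(l + 4*I)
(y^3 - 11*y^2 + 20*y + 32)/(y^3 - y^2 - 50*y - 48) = (y - 4)/(y + 6)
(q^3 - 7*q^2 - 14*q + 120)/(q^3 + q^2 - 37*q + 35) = (q^2 - 2*q - 24)/(q^2 + 6*q - 7)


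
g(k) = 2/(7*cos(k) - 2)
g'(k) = 14*sin(k)/(7*cos(k) - 2)^2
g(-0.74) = 0.63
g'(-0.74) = -0.94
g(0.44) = 0.46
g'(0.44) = 0.32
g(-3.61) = -0.24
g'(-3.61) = 0.09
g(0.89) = 0.83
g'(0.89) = 1.88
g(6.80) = 0.49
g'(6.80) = 0.41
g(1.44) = -1.84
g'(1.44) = 11.75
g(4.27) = -0.40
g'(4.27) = -0.51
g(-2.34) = -0.29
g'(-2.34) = -0.21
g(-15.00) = -0.27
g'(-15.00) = -0.17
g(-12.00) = 0.51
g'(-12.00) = 0.49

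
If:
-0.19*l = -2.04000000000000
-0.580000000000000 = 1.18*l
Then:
No Solution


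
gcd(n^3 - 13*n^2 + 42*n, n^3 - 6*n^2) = n^2 - 6*n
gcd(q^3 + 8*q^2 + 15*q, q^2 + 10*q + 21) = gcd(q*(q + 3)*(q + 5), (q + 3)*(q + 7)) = q + 3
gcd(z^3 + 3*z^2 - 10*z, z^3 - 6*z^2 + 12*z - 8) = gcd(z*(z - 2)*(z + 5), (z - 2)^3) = z - 2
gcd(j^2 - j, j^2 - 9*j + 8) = j - 1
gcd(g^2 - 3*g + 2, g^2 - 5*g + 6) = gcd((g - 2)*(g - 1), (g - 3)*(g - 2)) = g - 2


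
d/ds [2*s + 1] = 2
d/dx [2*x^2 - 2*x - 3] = 4*x - 2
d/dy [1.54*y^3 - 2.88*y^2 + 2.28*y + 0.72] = 4.62*y^2 - 5.76*y + 2.28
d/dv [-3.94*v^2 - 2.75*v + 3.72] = -7.88*v - 2.75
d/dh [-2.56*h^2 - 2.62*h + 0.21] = -5.12*h - 2.62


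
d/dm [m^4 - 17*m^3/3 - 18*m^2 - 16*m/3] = 4*m^3 - 17*m^2 - 36*m - 16/3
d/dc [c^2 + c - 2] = 2*c + 1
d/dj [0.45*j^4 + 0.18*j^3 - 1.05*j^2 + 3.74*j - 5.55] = 1.8*j^3 + 0.54*j^2 - 2.1*j + 3.74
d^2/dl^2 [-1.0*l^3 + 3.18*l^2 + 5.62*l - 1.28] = 6.36 - 6.0*l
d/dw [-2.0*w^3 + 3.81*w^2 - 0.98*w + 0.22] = -6.0*w^2 + 7.62*w - 0.98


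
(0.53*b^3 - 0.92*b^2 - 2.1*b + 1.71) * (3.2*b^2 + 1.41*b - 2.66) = 1.696*b^5 - 2.1967*b^4 - 9.427*b^3 + 4.9582*b^2 + 7.9971*b - 4.5486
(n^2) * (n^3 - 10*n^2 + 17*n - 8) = n^5 - 10*n^4 + 17*n^3 - 8*n^2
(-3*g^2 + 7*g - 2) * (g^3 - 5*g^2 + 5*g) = -3*g^5 + 22*g^4 - 52*g^3 + 45*g^2 - 10*g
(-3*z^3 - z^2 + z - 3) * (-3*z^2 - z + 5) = 9*z^5 + 6*z^4 - 17*z^3 + 3*z^2 + 8*z - 15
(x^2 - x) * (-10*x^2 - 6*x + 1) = -10*x^4 + 4*x^3 + 7*x^2 - x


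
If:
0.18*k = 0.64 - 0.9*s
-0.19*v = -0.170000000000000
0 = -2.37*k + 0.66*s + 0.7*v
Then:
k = 0.44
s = 0.62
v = 0.89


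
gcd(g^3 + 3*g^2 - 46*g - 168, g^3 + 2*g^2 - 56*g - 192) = g^2 + 10*g + 24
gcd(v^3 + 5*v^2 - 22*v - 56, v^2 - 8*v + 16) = v - 4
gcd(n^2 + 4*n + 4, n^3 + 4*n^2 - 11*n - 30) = n + 2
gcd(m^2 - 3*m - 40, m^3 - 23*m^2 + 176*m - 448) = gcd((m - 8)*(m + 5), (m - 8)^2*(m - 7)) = m - 8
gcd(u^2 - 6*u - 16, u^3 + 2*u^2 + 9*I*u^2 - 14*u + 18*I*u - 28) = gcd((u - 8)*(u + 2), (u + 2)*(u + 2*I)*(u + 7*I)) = u + 2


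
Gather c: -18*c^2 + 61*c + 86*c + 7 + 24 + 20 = -18*c^2 + 147*c + 51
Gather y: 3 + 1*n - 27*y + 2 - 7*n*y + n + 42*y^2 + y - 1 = 2*n + 42*y^2 + y*(-7*n - 26) + 4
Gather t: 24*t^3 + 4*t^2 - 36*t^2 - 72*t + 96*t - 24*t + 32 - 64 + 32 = 24*t^3 - 32*t^2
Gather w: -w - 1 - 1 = -w - 2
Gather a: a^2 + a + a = a^2 + 2*a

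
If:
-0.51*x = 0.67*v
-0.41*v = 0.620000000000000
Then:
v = -1.51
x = 1.99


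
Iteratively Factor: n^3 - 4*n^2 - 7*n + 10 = (n - 1)*(n^2 - 3*n - 10) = (n - 5)*(n - 1)*(n + 2)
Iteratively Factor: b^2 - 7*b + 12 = (b - 3)*(b - 4)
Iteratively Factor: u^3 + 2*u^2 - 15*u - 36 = (u - 4)*(u^2 + 6*u + 9) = (u - 4)*(u + 3)*(u + 3)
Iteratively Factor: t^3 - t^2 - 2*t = (t + 1)*(t^2 - 2*t) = t*(t + 1)*(t - 2)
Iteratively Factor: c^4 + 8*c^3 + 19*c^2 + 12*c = (c)*(c^3 + 8*c^2 + 19*c + 12) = c*(c + 3)*(c^2 + 5*c + 4) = c*(c + 1)*(c + 3)*(c + 4)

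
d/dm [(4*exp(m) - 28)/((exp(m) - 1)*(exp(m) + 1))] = 4*(-exp(2*m) + 14*exp(m) - 1)*exp(m)/(exp(4*m) - 2*exp(2*m) + 1)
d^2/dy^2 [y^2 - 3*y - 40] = 2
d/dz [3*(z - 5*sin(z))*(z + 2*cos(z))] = -3*(z - 5*sin(z))*(2*sin(z) - 1) - 3*(z + 2*cos(z))*(5*cos(z) - 1)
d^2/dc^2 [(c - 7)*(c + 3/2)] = 2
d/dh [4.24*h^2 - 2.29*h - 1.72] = 8.48*h - 2.29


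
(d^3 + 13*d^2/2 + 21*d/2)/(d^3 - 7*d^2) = (2*d^2 + 13*d + 21)/(2*d*(d - 7))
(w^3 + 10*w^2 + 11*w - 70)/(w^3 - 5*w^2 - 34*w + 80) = (w + 7)/(w - 8)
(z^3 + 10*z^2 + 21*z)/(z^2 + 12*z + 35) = z*(z + 3)/(z + 5)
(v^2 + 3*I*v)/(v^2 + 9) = v/(v - 3*I)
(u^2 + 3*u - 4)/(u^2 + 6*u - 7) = (u + 4)/(u + 7)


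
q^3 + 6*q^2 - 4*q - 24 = (q - 2)*(q + 2)*(q + 6)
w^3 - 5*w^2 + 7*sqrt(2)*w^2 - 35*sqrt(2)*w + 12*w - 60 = (w - 5)*(w + sqrt(2))*(w + 6*sqrt(2))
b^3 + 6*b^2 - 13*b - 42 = (b - 3)*(b + 2)*(b + 7)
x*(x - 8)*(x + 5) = x^3 - 3*x^2 - 40*x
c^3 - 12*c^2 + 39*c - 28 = (c - 7)*(c - 4)*(c - 1)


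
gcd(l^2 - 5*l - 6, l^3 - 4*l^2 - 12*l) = l - 6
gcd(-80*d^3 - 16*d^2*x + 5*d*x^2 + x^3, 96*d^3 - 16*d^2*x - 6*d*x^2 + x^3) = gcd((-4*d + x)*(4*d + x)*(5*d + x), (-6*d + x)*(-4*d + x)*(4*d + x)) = -16*d^2 + x^2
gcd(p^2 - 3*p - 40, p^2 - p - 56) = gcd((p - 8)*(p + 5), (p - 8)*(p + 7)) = p - 8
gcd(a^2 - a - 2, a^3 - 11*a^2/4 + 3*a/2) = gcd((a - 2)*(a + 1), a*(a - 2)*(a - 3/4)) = a - 2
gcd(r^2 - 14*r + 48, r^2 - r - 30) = r - 6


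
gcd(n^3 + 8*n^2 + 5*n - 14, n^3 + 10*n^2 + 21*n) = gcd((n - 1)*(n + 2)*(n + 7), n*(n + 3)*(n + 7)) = n + 7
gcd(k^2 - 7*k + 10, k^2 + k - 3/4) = 1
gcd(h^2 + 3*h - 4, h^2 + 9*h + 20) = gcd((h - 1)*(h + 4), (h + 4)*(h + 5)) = h + 4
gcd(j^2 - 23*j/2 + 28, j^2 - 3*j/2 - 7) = j - 7/2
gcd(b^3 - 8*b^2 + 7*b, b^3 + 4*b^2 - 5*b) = b^2 - b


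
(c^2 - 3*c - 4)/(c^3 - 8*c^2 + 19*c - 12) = (c + 1)/(c^2 - 4*c + 3)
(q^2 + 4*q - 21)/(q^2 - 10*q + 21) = (q + 7)/(q - 7)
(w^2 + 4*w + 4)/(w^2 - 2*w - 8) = (w + 2)/(w - 4)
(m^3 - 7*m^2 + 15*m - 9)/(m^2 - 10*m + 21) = (m^2 - 4*m + 3)/(m - 7)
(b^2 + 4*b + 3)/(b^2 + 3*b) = (b + 1)/b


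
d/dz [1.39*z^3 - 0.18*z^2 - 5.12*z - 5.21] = 4.17*z^2 - 0.36*z - 5.12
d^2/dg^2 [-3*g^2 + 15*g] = -6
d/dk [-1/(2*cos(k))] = -sin(k)/(2*cos(k)^2)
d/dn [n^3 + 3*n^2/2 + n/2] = 3*n^2 + 3*n + 1/2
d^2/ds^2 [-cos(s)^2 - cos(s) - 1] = cos(s) + 2*cos(2*s)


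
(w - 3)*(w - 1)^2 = w^3 - 5*w^2 + 7*w - 3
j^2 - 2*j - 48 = (j - 8)*(j + 6)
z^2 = z^2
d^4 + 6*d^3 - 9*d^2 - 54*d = d*(d - 3)*(d + 3)*(d + 6)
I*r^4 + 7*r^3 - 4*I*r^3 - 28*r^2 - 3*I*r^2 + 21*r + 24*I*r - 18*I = (r - 3)*(r - 1)*(r - 6*I)*(I*r + 1)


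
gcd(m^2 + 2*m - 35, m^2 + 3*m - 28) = m + 7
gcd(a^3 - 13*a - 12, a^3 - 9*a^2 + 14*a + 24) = a^2 - 3*a - 4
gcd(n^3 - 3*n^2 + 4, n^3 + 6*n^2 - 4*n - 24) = n - 2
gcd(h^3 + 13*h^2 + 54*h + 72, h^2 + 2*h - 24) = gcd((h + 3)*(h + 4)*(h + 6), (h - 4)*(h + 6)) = h + 6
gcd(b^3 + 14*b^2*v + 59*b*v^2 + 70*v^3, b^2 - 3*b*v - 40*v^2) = b + 5*v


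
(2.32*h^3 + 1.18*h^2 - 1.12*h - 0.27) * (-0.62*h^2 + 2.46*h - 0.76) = -1.4384*h^5 + 4.9756*h^4 + 1.834*h^3 - 3.4846*h^2 + 0.187*h + 0.2052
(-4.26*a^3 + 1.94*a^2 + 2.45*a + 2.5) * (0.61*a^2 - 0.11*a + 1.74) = -2.5986*a^5 + 1.652*a^4 - 6.1313*a^3 + 4.6311*a^2 + 3.988*a + 4.35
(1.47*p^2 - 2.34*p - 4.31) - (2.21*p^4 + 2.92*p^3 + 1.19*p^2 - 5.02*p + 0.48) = -2.21*p^4 - 2.92*p^3 + 0.28*p^2 + 2.68*p - 4.79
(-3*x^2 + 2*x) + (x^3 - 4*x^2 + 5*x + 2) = x^3 - 7*x^2 + 7*x + 2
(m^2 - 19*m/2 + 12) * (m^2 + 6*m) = m^4 - 7*m^3/2 - 45*m^2 + 72*m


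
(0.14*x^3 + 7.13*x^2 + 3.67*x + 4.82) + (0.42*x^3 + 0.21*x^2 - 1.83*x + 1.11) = 0.56*x^3 + 7.34*x^2 + 1.84*x + 5.93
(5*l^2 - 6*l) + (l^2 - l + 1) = 6*l^2 - 7*l + 1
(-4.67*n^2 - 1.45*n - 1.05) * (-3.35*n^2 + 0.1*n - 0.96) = 15.6445*n^4 + 4.3905*n^3 + 7.8557*n^2 + 1.287*n + 1.008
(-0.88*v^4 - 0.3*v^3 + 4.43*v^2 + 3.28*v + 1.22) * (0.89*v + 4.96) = -0.7832*v^5 - 4.6318*v^4 + 2.4547*v^3 + 24.892*v^2 + 17.3546*v + 6.0512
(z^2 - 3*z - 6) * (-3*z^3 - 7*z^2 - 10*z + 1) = -3*z^5 + 2*z^4 + 29*z^3 + 73*z^2 + 57*z - 6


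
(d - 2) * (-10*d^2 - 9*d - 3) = -10*d^3 + 11*d^2 + 15*d + 6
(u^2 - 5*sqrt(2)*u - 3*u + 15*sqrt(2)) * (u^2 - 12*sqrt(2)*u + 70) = u^4 - 17*sqrt(2)*u^3 - 3*u^3 + 51*sqrt(2)*u^2 + 190*u^2 - 570*u - 350*sqrt(2)*u + 1050*sqrt(2)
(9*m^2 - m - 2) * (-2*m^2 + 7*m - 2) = -18*m^4 + 65*m^3 - 21*m^2 - 12*m + 4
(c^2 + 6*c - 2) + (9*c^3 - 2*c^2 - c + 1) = 9*c^3 - c^2 + 5*c - 1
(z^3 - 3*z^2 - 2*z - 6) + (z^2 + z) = z^3 - 2*z^2 - z - 6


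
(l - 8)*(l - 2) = l^2 - 10*l + 16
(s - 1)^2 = s^2 - 2*s + 1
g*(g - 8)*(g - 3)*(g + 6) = g^4 - 5*g^3 - 42*g^2 + 144*g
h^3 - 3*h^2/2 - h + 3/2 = (h - 3/2)*(h - 1)*(h + 1)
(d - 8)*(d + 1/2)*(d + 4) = d^3 - 7*d^2/2 - 34*d - 16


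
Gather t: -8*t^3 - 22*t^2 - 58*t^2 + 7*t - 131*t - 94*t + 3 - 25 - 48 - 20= -8*t^3 - 80*t^2 - 218*t - 90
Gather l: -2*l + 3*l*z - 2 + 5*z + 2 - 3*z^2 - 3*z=l*(3*z - 2) - 3*z^2 + 2*z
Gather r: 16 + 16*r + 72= 16*r + 88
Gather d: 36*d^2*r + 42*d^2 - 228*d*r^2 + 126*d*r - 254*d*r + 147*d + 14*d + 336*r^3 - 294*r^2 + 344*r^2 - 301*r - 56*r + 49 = d^2*(36*r + 42) + d*(-228*r^2 - 128*r + 161) + 336*r^3 + 50*r^2 - 357*r + 49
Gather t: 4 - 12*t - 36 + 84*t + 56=72*t + 24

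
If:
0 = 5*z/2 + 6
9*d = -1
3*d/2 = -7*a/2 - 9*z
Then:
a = 653/105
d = -1/9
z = -12/5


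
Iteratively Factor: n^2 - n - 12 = (n + 3)*(n - 4)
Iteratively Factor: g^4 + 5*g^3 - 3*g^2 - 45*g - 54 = (g - 3)*(g^3 + 8*g^2 + 21*g + 18) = (g - 3)*(g + 3)*(g^2 + 5*g + 6) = (g - 3)*(g + 3)^2*(g + 2)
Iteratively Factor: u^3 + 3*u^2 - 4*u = (u - 1)*(u^2 + 4*u) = (u - 1)*(u + 4)*(u)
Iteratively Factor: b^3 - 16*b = (b - 4)*(b^2 + 4*b) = b*(b - 4)*(b + 4)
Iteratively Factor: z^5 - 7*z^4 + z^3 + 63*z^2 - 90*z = (z - 2)*(z^4 - 5*z^3 - 9*z^2 + 45*z) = (z - 2)*(z + 3)*(z^3 - 8*z^2 + 15*z) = z*(z - 2)*(z + 3)*(z^2 - 8*z + 15) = z*(z - 5)*(z - 2)*(z + 3)*(z - 3)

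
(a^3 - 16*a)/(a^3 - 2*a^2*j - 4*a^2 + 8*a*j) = (a + 4)/(a - 2*j)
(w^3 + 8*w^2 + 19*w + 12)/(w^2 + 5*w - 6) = (w^3 + 8*w^2 + 19*w + 12)/(w^2 + 5*w - 6)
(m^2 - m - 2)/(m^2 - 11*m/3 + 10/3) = 3*(m + 1)/(3*m - 5)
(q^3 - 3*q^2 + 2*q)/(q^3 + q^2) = (q^2 - 3*q + 2)/(q*(q + 1))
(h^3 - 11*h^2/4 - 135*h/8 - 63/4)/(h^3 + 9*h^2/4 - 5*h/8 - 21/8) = (h - 6)/(h - 1)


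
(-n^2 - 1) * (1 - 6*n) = 6*n^3 - n^2 + 6*n - 1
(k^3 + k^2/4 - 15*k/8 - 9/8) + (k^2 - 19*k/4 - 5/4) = k^3 + 5*k^2/4 - 53*k/8 - 19/8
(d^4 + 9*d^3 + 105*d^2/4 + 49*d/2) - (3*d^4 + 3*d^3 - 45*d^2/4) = -2*d^4 + 6*d^3 + 75*d^2/2 + 49*d/2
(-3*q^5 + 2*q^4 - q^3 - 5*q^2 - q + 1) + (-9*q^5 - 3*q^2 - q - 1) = -12*q^5 + 2*q^4 - q^3 - 8*q^2 - 2*q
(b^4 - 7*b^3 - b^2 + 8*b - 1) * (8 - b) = -b^5 + 15*b^4 - 55*b^3 - 16*b^2 + 65*b - 8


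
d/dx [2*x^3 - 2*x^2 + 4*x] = 6*x^2 - 4*x + 4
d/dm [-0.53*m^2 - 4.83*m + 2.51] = -1.06*m - 4.83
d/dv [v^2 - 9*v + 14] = 2*v - 9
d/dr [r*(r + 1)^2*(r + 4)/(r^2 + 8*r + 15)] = 2*(r^5 + 15*r^4 + 78*r^3 + 169*r^2 + 135*r + 30)/(r^4 + 16*r^3 + 94*r^2 + 240*r + 225)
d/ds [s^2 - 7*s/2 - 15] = 2*s - 7/2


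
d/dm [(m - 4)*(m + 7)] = 2*m + 3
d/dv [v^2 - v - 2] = 2*v - 1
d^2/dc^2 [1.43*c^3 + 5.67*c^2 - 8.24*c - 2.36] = 8.58*c + 11.34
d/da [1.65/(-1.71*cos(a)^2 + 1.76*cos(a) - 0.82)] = (2.904 - 5.643*cos(a))*sin(a)/(1.71*cos(a)^2 - 1.76*cos(a) + 0.82)^2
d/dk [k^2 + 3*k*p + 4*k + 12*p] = 2*k + 3*p + 4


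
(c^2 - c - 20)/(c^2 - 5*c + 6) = (c^2 - c - 20)/(c^2 - 5*c + 6)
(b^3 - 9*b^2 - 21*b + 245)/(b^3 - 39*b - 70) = (b - 7)/(b + 2)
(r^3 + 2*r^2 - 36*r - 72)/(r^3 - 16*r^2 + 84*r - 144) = (r^2 + 8*r + 12)/(r^2 - 10*r + 24)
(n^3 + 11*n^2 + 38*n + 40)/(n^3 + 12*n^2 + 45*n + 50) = (n + 4)/(n + 5)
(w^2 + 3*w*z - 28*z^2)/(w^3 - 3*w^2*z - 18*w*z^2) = (-w^2 - 3*w*z + 28*z^2)/(w*(-w^2 + 3*w*z + 18*z^2))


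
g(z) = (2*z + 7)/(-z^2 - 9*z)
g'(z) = (2*z + 7)*(2*z + 9)/(-z^2 - 9*z)^2 + 2/(-z^2 - 9*z)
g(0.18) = -4.45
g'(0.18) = 24.02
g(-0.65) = 1.05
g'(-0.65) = 1.86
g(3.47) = -0.32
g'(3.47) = 0.07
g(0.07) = -11.25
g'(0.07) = 158.75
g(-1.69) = 0.29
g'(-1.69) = 0.30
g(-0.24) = 3.10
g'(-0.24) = 13.52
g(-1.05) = 0.59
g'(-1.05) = 0.72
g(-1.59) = 0.32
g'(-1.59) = 0.33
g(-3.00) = 0.06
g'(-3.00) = 0.12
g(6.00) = -0.21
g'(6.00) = 0.03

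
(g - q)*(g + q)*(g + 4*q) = g^3 + 4*g^2*q - g*q^2 - 4*q^3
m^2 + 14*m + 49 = (m + 7)^2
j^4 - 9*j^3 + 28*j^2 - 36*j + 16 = (j - 4)*(j - 2)^2*(j - 1)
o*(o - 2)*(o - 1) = o^3 - 3*o^2 + 2*o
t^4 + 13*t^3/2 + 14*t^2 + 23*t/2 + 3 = (t + 1/2)*(t + 1)*(t + 2)*(t + 3)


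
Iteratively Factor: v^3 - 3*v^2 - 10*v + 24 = (v - 2)*(v^2 - v - 12) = (v - 2)*(v + 3)*(v - 4)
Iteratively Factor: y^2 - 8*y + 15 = (y - 5)*(y - 3)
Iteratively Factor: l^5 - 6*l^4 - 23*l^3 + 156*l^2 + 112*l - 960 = (l - 4)*(l^4 - 2*l^3 - 31*l^2 + 32*l + 240) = (l - 5)*(l - 4)*(l^3 + 3*l^2 - 16*l - 48) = (l - 5)*(l - 4)*(l + 4)*(l^2 - l - 12) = (l - 5)*(l - 4)*(l + 3)*(l + 4)*(l - 4)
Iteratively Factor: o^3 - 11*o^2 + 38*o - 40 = (o - 2)*(o^2 - 9*o + 20) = (o - 4)*(o - 2)*(o - 5)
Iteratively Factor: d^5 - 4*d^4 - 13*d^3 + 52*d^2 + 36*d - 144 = (d - 4)*(d^4 - 13*d^2 + 36) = (d - 4)*(d + 2)*(d^3 - 2*d^2 - 9*d + 18) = (d - 4)*(d + 2)*(d + 3)*(d^2 - 5*d + 6) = (d - 4)*(d - 3)*(d + 2)*(d + 3)*(d - 2)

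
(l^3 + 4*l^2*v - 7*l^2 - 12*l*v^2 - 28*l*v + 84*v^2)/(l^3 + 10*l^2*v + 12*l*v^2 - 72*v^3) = (l - 7)/(l + 6*v)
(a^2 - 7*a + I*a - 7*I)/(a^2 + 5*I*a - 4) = (a - 7)/(a + 4*I)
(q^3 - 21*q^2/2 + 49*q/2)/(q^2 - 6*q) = (2*q^2 - 21*q + 49)/(2*(q - 6))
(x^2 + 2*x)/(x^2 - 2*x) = (x + 2)/(x - 2)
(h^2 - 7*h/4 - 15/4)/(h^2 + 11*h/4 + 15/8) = 2*(h - 3)/(2*h + 3)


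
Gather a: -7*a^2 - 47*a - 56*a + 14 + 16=-7*a^2 - 103*a + 30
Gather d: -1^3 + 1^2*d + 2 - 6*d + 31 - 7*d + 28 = 60 - 12*d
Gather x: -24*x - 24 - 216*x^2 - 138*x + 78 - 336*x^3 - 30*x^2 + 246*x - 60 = -336*x^3 - 246*x^2 + 84*x - 6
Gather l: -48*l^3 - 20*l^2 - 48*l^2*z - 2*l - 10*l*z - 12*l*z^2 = -48*l^3 + l^2*(-48*z - 20) + l*(-12*z^2 - 10*z - 2)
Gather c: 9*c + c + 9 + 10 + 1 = 10*c + 20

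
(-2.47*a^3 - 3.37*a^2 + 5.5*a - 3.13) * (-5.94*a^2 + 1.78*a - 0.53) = 14.6718*a^5 + 15.6212*a^4 - 37.3595*a^3 + 30.1683*a^2 - 8.4864*a + 1.6589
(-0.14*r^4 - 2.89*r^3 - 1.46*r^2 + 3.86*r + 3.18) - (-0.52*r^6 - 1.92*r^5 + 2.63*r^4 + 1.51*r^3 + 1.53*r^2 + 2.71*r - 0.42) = 0.52*r^6 + 1.92*r^5 - 2.77*r^4 - 4.4*r^3 - 2.99*r^2 + 1.15*r + 3.6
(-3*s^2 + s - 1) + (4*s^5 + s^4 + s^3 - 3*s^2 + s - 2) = 4*s^5 + s^4 + s^3 - 6*s^2 + 2*s - 3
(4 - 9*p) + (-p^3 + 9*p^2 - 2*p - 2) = -p^3 + 9*p^2 - 11*p + 2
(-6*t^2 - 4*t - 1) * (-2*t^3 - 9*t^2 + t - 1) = 12*t^5 + 62*t^4 + 32*t^3 + 11*t^2 + 3*t + 1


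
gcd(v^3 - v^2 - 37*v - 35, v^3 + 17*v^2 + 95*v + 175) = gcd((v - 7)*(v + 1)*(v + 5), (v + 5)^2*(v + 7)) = v + 5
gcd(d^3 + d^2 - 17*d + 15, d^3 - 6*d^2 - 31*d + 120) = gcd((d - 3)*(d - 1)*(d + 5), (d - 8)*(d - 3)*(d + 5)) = d^2 + 2*d - 15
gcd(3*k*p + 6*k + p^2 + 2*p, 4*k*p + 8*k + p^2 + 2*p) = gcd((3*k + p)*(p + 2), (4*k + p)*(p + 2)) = p + 2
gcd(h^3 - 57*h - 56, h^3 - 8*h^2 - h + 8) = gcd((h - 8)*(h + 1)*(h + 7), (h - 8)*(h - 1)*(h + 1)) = h^2 - 7*h - 8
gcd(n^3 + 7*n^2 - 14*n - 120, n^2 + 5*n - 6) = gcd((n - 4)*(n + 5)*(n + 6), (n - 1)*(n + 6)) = n + 6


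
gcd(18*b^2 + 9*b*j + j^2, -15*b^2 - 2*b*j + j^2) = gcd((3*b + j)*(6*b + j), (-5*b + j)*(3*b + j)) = 3*b + j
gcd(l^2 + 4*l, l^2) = l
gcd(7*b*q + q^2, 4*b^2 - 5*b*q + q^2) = 1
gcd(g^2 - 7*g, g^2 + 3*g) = g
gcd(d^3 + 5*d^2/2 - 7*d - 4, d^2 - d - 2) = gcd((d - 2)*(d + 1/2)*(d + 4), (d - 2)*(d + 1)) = d - 2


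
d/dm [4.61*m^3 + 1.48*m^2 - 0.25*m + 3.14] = 13.83*m^2 + 2.96*m - 0.25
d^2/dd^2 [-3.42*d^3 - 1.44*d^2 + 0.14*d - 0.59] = -20.52*d - 2.88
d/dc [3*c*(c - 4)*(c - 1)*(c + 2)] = 12*c^3 - 27*c^2 - 36*c + 24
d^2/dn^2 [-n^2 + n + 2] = -2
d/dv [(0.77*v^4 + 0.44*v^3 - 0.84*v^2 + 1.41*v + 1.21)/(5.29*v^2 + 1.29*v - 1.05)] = (8.1466*v^5 + 5.3075*v^4 - 2.0988*v^3 - 9.9285*v^2 - 11.0378*v - 3.0414)/(27.9841*v^4 + 13.6482*v^3 - 9.4449*v^2 - 2.709*v + 1.1025)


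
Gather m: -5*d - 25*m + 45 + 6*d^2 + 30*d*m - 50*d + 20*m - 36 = 6*d^2 - 55*d + m*(30*d - 5) + 9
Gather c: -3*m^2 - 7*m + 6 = -3*m^2 - 7*m + 6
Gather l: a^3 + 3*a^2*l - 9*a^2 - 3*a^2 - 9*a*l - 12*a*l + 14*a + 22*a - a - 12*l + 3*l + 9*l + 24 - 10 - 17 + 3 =a^3 - 12*a^2 + 35*a + l*(3*a^2 - 21*a)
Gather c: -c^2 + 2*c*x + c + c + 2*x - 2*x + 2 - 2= -c^2 + c*(2*x + 2)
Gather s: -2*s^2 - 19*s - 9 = -2*s^2 - 19*s - 9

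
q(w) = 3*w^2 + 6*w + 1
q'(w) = 6*w + 6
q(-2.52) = 4.93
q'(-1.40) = -2.40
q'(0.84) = 11.04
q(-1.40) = -1.52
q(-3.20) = 12.52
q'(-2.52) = -9.12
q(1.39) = 15.14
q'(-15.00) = -84.00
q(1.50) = 16.75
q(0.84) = 8.16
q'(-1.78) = -4.68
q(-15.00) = 586.00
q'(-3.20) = -13.20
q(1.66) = 19.23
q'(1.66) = 15.96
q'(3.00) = 24.00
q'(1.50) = 15.00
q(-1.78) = -0.17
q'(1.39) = 14.34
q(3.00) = 46.00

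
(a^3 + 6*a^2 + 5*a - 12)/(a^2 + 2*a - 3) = a + 4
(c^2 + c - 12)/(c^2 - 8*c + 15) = (c + 4)/(c - 5)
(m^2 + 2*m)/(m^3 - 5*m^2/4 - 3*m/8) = 8*(m + 2)/(8*m^2 - 10*m - 3)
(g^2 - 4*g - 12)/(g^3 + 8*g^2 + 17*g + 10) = (g - 6)/(g^2 + 6*g + 5)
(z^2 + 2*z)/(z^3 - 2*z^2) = (z + 2)/(z*(z - 2))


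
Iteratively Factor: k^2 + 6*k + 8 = (k + 2)*(k + 4)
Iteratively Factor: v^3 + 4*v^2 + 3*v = (v)*(v^2 + 4*v + 3) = v*(v + 1)*(v + 3)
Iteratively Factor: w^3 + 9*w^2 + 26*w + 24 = (w + 2)*(w^2 + 7*w + 12) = (w + 2)*(w + 3)*(w + 4)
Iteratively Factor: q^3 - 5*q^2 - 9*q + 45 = (q - 3)*(q^2 - 2*q - 15) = (q - 3)*(q + 3)*(q - 5)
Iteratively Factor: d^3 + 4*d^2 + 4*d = (d)*(d^2 + 4*d + 4) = d*(d + 2)*(d + 2)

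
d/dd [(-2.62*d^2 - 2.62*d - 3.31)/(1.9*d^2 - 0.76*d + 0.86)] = (6.9692*d^2 + 8.0716*d - 4.7688)/(3.61*d^4 - 2.888*d^3 + 3.8456*d^2 - 1.3072*d + 0.7396)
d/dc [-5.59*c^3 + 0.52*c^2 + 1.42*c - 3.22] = -16.77*c^2 + 1.04*c + 1.42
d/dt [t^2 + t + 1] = 2*t + 1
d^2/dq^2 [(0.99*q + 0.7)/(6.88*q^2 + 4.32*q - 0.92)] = ((0.99*q + 0.7)*(13.76*q + 4.32)*(27.52*q + 8.64) - (40.8672*q + 18.1856)*(6.88*q^2 + 4.32*q - 0.92))/(6.88*q^2 + 4.32*q - 0.92)^3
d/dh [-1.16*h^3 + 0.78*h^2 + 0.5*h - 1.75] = -3.48*h^2 + 1.56*h + 0.5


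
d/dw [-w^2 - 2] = -2*w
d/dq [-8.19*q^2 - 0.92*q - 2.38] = -16.38*q - 0.92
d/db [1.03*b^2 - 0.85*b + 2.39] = 2.06*b - 0.85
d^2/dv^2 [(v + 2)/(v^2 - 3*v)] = 2*(v*(1 - 3*v)*(v - 3) + (v + 2)*(2*v - 3)^2)/(v^3*(v - 3)^3)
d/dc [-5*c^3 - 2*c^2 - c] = -15*c^2 - 4*c - 1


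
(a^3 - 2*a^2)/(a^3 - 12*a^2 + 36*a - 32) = a^2/(a^2 - 10*a + 16)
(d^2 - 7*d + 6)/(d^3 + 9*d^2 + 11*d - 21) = (d - 6)/(d^2 + 10*d + 21)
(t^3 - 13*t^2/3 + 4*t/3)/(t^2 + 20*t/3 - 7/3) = t*(t - 4)/(t + 7)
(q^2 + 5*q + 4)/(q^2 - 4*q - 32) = (q + 1)/(q - 8)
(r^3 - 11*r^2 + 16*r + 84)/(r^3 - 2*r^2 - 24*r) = (r^2 - 5*r - 14)/(r*(r + 4))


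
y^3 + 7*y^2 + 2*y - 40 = (y - 2)*(y + 4)*(y + 5)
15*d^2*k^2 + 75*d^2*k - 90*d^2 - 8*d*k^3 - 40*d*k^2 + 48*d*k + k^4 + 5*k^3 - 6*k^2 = (-5*d + k)*(-3*d + k)*(k - 1)*(k + 6)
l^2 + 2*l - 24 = (l - 4)*(l + 6)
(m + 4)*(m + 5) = m^2 + 9*m + 20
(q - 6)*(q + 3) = q^2 - 3*q - 18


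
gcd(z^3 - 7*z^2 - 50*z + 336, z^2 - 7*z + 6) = z - 6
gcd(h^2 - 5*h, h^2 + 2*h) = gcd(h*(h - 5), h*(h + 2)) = h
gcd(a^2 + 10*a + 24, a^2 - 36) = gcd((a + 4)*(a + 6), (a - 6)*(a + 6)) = a + 6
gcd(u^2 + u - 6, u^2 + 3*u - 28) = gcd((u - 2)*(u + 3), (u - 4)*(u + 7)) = 1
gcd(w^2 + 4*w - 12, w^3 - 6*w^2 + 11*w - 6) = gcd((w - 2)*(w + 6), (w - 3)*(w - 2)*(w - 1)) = w - 2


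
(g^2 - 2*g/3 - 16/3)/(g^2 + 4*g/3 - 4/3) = (3*g - 8)/(3*g - 2)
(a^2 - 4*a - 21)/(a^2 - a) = (a^2 - 4*a - 21)/(a*(a - 1))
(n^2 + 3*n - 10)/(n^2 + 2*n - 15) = (n - 2)/(n - 3)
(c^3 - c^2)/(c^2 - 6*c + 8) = c^2*(c - 1)/(c^2 - 6*c + 8)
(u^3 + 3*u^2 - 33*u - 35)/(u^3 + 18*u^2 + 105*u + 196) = (u^2 - 4*u - 5)/(u^2 + 11*u + 28)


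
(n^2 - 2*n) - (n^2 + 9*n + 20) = -11*n - 20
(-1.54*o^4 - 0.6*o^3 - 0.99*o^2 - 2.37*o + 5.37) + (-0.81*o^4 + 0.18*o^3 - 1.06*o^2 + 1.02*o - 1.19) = -2.35*o^4 - 0.42*o^3 - 2.05*o^2 - 1.35*o + 4.18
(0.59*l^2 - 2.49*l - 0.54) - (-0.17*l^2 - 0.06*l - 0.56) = 0.76*l^2 - 2.43*l + 0.02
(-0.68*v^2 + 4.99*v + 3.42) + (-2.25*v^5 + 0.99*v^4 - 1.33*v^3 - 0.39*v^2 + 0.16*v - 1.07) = -2.25*v^5 + 0.99*v^4 - 1.33*v^3 - 1.07*v^2 + 5.15*v + 2.35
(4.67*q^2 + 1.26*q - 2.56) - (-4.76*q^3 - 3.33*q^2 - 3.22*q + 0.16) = 4.76*q^3 + 8.0*q^2 + 4.48*q - 2.72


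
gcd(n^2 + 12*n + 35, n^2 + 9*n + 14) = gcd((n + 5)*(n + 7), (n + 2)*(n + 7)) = n + 7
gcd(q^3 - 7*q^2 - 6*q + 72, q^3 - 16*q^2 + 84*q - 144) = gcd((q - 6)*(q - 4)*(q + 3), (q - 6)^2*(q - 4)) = q^2 - 10*q + 24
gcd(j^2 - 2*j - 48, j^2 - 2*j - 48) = j^2 - 2*j - 48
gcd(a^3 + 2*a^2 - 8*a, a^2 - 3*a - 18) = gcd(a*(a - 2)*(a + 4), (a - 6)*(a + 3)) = 1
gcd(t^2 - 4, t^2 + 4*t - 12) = t - 2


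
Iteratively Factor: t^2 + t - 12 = (t + 4)*(t - 3)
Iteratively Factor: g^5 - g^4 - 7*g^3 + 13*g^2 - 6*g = (g - 2)*(g^4 + g^3 - 5*g^2 + 3*g) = (g - 2)*(g - 1)*(g^3 + 2*g^2 - 3*g) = (g - 2)*(g - 1)*(g + 3)*(g^2 - g) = (g - 2)*(g - 1)^2*(g + 3)*(g)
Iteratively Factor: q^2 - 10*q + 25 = (q - 5)*(q - 5)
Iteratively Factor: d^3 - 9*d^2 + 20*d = (d)*(d^2 - 9*d + 20) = d*(d - 5)*(d - 4)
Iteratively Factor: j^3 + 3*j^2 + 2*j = (j + 2)*(j^2 + j) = j*(j + 2)*(j + 1)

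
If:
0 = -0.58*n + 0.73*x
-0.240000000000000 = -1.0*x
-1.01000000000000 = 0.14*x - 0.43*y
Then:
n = 0.30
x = 0.24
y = 2.43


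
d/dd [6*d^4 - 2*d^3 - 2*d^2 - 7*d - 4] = 24*d^3 - 6*d^2 - 4*d - 7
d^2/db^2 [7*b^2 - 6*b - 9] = 14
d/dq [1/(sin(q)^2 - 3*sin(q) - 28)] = (3 - 2*sin(q))*cos(q)/((sin(q) - 7)^2*(sin(q) + 4)^2)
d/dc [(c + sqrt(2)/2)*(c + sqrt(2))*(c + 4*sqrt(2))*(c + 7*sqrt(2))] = 4*c^3 + 75*sqrt(2)*c^2/2 + 180*c + 95*sqrt(2)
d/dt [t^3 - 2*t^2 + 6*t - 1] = 3*t^2 - 4*t + 6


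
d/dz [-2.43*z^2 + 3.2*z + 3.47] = 3.2 - 4.86*z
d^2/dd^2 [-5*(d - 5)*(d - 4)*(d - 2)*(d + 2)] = -60*d^2 + 270*d - 160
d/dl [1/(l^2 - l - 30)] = (1 - 2*l)/(-l^2 + l + 30)^2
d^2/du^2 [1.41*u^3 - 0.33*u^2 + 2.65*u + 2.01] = 8.46*u - 0.66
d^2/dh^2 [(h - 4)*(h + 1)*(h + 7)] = 6*h + 8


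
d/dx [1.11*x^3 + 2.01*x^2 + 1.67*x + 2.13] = 3.33*x^2 + 4.02*x + 1.67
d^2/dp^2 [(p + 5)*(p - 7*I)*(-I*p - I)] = I*(-6*p - 12 + 14*I)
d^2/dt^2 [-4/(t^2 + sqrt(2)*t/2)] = 16*(2*t*(2*t + sqrt(2)) - (4*t + sqrt(2))^2)/(t^3*(2*t + sqrt(2))^3)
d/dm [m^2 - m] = 2*m - 1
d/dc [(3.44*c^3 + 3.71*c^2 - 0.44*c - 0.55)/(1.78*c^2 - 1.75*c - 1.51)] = (6.1232*c^4 - 12.04*c^3 - 21.2925*c^2 - 9.2462*c - 0.2981)/(3.1684*c^4 - 6.23*c^3 - 2.3131*c^2 + 5.285*c + 2.2801)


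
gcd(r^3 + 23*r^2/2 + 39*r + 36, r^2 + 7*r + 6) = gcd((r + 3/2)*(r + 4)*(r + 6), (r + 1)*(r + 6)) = r + 6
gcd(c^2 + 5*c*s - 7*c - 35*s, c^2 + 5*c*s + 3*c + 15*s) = c + 5*s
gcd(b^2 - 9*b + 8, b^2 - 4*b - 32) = b - 8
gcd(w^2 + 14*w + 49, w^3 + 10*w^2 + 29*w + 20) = 1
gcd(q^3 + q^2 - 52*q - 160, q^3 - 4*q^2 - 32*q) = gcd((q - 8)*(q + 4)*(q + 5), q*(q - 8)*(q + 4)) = q^2 - 4*q - 32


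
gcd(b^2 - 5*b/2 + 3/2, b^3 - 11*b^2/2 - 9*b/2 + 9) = b - 1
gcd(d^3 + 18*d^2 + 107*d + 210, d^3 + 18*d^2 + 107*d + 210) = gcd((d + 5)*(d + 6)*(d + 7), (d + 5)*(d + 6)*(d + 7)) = d^3 + 18*d^2 + 107*d + 210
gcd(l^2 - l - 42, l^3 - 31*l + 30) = l + 6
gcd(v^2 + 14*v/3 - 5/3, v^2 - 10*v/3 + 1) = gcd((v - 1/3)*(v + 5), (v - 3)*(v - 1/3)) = v - 1/3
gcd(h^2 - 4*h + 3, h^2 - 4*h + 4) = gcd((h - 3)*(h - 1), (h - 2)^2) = 1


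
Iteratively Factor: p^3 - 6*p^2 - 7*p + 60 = (p - 5)*(p^2 - p - 12) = (p - 5)*(p + 3)*(p - 4)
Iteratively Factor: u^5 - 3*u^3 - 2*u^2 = (u + 1)*(u^4 - u^3 - 2*u^2) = (u - 2)*(u + 1)*(u^3 + u^2) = u*(u - 2)*(u + 1)*(u^2 + u) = u^2*(u - 2)*(u + 1)*(u + 1)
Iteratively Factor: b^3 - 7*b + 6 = (b - 2)*(b^2 + 2*b - 3) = (b - 2)*(b - 1)*(b + 3)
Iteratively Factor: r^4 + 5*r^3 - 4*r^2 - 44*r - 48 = (r + 2)*(r^3 + 3*r^2 - 10*r - 24) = (r + 2)*(r + 4)*(r^2 - r - 6) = (r - 3)*(r + 2)*(r + 4)*(r + 2)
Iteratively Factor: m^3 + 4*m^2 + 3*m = (m + 3)*(m^2 + m) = m*(m + 3)*(m + 1)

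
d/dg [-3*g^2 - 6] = -6*g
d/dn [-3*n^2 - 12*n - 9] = -6*n - 12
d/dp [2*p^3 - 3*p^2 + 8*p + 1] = 6*p^2 - 6*p + 8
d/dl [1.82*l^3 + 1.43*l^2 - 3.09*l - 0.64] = 5.46*l^2 + 2.86*l - 3.09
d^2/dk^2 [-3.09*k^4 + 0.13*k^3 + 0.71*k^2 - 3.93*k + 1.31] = -37.08*k^2 + 0.78*k + 1.42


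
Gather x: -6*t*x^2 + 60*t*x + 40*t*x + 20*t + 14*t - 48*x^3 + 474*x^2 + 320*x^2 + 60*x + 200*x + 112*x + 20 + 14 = 34*t - 48*x^3 + x^2*(794 - 6*t) + x*(100*t + 372) + 34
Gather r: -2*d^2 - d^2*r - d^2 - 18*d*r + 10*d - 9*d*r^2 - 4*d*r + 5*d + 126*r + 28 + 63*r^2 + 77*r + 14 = -3*d^2 + 15*d + r^2*(63 - 9*d) + r*(-d^2 - 22*d + 203) + 42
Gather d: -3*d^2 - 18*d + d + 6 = -3*d^2 - 17*d + 6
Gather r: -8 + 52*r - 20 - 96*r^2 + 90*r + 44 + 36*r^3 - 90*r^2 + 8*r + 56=36*r^3 - 186*r^2 + 150*r + 72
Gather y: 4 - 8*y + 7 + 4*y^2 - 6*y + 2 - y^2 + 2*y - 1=3*y^2 - 12*y + 12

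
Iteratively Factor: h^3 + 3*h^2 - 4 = (h - 1)*(h^2 + 4*h + 4) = (h - 1)*(h + 2)*(h + 2)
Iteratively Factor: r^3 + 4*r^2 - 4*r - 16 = (r - 2)*(r^2 + 6*r + 8) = (r - 2)*(r + 4)*(r + 2)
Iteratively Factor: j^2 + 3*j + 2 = (j + 1)*(j + 2)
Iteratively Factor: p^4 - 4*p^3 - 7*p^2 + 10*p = (p)*(p^3 - 4*p^2 - 7*p + 10) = p*(p + 2)*(p^2 - 6*p + 5) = p*(p - 5)*(p + 2)*(p - 1)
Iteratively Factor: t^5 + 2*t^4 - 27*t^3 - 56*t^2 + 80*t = (t - 1)*(t^4 + 3*t^3 - 24*t^2 - 80*t) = (t - 5)*(t - 1)*(t^3 + 8*t^2 + 16*t) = (t - 5)*(t - 1)*(t + 4)*(t^2 + 4*t) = (t - 5)*(t - 1)*(t + 4)^2*(t)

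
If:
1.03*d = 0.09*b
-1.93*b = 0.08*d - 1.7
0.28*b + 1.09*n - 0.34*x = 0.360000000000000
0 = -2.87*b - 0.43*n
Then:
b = 0.88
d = 0.08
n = -5.86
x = -19.12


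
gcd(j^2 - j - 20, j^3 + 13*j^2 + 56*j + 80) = j + 4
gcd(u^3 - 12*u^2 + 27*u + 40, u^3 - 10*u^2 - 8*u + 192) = u - 8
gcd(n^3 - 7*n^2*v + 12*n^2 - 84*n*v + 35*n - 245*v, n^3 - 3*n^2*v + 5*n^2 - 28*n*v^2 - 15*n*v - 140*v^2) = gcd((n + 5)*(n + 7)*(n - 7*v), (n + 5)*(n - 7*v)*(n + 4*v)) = -n^2 + 7*n*v - 5*n + 35*v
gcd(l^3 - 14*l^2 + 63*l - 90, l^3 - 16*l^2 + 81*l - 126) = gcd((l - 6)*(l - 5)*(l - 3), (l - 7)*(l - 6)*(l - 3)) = l^2 - 9*l + 18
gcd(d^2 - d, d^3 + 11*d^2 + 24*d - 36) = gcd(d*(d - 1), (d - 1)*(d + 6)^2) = d - 1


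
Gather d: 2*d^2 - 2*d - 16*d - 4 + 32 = 2*d^2 - 18*d + 28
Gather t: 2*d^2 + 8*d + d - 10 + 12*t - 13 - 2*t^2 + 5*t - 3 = 2*d^2 + 9*d - 2*t^2 + 17*t - 26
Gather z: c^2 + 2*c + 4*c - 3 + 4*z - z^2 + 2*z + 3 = c^2 + 6*c - z^2 + 6*z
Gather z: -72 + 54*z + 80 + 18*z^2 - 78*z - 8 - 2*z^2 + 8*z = 16*z^2 - 16*z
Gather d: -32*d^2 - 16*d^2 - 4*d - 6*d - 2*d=-48*d^2 - 12*d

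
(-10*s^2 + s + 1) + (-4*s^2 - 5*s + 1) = -14*s^2 - 4*s + 2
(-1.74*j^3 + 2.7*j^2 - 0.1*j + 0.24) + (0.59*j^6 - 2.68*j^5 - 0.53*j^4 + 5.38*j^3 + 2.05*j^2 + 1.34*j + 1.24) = 0.59*j^6 - 2.68*j^5 - 0.53*j^4 + 3.64*j^3 + 4.75*j^2 + 1.24*j + 1.48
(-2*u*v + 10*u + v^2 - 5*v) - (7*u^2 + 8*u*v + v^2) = -7*u^2 - 10*u*v + 10*u - 5*v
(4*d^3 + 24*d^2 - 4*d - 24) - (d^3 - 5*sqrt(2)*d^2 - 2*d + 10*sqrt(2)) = 3*d^3 + 5*sqrt(2)*d^2 + 24*d^2 - 2*d - 24 - 10*sqrt(2)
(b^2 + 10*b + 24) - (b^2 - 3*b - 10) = 13*b + 34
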